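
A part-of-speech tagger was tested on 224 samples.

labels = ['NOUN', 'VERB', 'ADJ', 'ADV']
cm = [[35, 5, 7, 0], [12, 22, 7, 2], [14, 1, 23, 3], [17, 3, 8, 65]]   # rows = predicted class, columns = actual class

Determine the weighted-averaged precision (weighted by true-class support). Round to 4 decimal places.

0.6612

Per-class precision (TP/(TP+FP)):
  NOUN: TP=35, FP=5+7+0=12 → 35/47 = 0.74468
  VERB: TP=22, FP=12+7+2=21 → 22/43 = 0.51163
  ADJ: TP=23, FP=14+1+3=18 → 23/41 = 0.56098
  ADV: TP=65, FP=17+3+8=28 → 65/93 = 0.69892
Weighted-precision = Σ (supportᵢ/N)·precisionᵢ with N=224: (78/224)·0.74468 + (31/224)·0.51163 + (45/224)·0.56098 + (70/224)·0.69892 = 0.6612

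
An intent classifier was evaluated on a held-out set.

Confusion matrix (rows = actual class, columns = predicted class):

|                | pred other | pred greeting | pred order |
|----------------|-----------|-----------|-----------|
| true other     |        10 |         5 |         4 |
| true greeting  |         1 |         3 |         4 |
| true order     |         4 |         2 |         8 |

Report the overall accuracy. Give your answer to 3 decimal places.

Accuracy = trace / total = (10+3+8=21) / 41 = 21/41 = 0.512

0.512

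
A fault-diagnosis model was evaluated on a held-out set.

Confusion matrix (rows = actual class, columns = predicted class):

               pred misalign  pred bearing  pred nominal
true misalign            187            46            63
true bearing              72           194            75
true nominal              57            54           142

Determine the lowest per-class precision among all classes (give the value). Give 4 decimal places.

Per-class precision (TP/(TP+FP)):
  misalign: TP=187, FP=72+57=129 → 187/316 = 0.59177
  bearing: TP=194, FP=46+54=100 → 194/294 = 0.65986
  nominal: TP=142, FP=63+75=138 → 142/280 = 0.50714
Lowest is class 'nominal' with precision = 0.5071.

0.5071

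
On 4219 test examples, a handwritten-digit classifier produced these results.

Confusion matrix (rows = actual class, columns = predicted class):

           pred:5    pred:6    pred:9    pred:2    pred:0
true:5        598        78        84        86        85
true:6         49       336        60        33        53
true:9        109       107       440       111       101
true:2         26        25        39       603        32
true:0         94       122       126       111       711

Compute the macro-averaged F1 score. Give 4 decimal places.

0.6304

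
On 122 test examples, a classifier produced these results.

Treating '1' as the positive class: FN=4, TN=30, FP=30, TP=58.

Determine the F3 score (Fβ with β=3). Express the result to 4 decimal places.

Fβ = (1+β²)·TP / ((1+β²)·TP + β²·FN + FP), with β²=9
= 10·58 / (10·58 + 9·4 + 30) = 0.8978

0.8978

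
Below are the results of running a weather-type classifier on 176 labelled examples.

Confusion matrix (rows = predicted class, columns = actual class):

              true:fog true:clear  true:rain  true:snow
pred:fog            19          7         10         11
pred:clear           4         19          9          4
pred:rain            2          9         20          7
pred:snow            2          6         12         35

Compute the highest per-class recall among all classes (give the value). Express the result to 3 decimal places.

0.704

Per-class recall (TP/(TP+FN)):
  fog: TP=19, FN=4+2+2=8 → 19/27 = 0.7037
  clear: TP=19, FN=7+9+6=22 → 19/41 = 0.4634
  rain: TP=20, FN=10+9+12=31 → 20/51 = 0.3922
  snow: TP=35, FN=11+4+7=22 → 35/57 = 0.6140
Highest is class 'fog' with recall = 0.704.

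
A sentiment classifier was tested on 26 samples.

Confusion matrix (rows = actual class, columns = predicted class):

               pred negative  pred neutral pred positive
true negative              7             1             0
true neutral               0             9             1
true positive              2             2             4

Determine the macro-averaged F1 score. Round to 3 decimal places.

0.752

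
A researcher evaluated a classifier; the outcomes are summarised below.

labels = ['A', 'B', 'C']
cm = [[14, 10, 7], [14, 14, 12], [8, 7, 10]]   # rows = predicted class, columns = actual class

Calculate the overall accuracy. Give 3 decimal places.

Accuracy = trace / total = (14+14+10=38) / 96 = 38/96 = 0.396

0.396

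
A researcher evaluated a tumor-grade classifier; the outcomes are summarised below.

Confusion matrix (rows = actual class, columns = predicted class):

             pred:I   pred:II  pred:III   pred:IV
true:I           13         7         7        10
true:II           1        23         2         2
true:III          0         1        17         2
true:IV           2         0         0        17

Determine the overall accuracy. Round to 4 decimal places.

0.6731

Accuracy = trace / total = (13+23+17+17=70) / 104 = 70/104 = 0.6731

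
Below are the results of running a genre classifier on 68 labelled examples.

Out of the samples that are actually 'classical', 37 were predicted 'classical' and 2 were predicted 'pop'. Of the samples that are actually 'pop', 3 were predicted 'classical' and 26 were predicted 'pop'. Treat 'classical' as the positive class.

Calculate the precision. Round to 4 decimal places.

0.9250

Precision = TP/(TP+FP) = 37/(37+3) = 37/40 = 0.9250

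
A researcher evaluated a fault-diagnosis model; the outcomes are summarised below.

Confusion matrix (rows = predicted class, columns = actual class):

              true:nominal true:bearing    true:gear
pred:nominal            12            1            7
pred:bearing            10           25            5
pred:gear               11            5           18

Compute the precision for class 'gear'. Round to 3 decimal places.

0.529

Take TP from the diagonal, FP from the rest of the 'gear' prediction marginal, FN from the rest of the 'gear' actual marginal.
precision = TP/(TP+FP).
gear: TP=18, FP=11+5=16 → 18/34 = 0.5294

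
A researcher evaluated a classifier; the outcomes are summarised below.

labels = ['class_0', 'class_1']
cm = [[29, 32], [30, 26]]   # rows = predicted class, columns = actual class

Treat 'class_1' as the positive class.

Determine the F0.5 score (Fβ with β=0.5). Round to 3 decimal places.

Fβ = (1+β²)·TP / ((1+β²)·TP + β²·FN + FP), with β²=1/4
= 1.25·26 / (1.25·26 + 0.25·32 + 30) = 0.461

0.461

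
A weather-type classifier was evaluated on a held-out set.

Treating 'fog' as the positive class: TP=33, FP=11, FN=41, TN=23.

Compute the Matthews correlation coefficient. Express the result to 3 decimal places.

MCC = (TP·TN − FP·FN) / √((TP+FP)(TP+FN)(TN+FP)(TN+FN))
Numerator = 33·23 − 11·41 = 308
Denominator = √(44·74·34·64) = √7085056 = 2661.7769
MCC = 308 / 2661.7769 = 0.116

0.116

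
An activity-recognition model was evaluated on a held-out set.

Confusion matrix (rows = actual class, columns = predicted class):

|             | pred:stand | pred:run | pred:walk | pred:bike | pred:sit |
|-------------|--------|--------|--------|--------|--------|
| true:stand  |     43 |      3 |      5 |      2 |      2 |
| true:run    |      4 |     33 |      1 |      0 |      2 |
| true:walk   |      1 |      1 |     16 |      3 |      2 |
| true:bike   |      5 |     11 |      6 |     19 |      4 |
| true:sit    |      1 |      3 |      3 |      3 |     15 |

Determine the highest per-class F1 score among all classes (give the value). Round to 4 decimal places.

0.7890

Per-class F1 score (2·TP/(2·TP+FP+FN)):
  stand: TP=43, FP=4+1+5+1=11, FN=3+5+2+2=12 → 86/109 = 0.78899
  run: TP=33, FP=3+1+11+3=18, FN=4+1+0+2=7 → 66/91 = 0.72527
  walk: TP=16, FP=5+1+6+3=15, FN=1+1+3+2=7 → 32/54 = 0.59259
  bike: TP=19, FP=2+0+3+3=8, FN=5+11+6+4=26 → 38/72 = 0.52778
  sit: TP=15, FP=2+2+2+4=10, FN=1+3+3+3=10 → 30/50 = 0.60000
Highest is class 'stand' with F1 score = 0.7890.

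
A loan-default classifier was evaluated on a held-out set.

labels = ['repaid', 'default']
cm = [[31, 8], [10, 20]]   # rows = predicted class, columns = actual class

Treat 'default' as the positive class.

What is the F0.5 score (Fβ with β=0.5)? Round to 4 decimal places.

0.6757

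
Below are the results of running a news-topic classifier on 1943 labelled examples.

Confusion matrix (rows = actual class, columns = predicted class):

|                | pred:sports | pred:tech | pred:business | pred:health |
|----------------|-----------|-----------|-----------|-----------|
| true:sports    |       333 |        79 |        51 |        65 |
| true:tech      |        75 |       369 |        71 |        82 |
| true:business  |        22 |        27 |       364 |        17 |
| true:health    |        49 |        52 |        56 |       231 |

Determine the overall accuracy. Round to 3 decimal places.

0.668

Accuracy = trace / total = (333+369+364+231=1297) / 1943 = 1297/1943 = 0.668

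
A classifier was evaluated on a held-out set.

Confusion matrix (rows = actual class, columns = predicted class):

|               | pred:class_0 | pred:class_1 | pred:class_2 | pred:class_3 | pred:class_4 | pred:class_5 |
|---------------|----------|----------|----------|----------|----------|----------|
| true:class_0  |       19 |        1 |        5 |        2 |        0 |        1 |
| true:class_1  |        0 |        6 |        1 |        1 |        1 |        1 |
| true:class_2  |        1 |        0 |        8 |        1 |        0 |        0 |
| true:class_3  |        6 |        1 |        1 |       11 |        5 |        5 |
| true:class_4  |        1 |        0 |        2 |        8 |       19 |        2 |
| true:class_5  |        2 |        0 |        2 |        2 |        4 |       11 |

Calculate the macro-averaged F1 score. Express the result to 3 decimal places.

0.575

Per-class F1 score (2·TP/(2·TP+FP+FN)):
  class_0: TP=19, FP=0+1+6+1+2=10, FN=1+5+2+0+1=9 → 38/57 = 0.6667
  class_1: TP=6, FP=1+0+1+0+0=2, FN=0+1+1+1+1=4 → 12/18 = 0.6667
  class_2: TP=8, FP=5+1+1+2+2=11, FN=1+0+1+0+0=2 → 16/29 = 0.5517
  class_3: TP=11, FP=2+1+1+8+2=14, FN=6+1+1+5+5=18 → 22/54 = 0.4074
  class_4: TP=19, FP=0+1+0+5+4=10, FN=1+0+2+8+2=13 → 38/61 = 0.6230
  class_5: TP=11, FP=1+1+0+5+2=9, FN=2+0+2+2+4=10 → 22/41 = 0.5366
Macro-F1 score = mean = (0.6667 + 0.6667 + 0.5517 + 0.4074 + 0.6230 + 0.5366) / 6 = 0.575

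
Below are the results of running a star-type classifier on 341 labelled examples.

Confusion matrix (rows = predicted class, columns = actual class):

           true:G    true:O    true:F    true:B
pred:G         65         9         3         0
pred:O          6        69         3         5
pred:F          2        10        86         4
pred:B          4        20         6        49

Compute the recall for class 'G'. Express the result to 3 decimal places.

Take TP from the diagonal, FP from the rest of the 'G' prediction marginal, FN from the rest of the 'G' actual marginal.
recall = TP/(TP+FN).
G: TP=65, FN=6+2+4=12 → 65/77 = 0.8442

0.844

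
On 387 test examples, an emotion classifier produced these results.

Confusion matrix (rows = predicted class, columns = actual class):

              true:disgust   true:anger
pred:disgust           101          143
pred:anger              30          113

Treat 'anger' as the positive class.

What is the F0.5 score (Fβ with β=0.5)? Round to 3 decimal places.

Fβ = (1+β²)·TP / ((1+β²)·TP + β²·FN + FP), with β²=1/4
= 1.25·113 / (1.25·113 + 0.25·143 + 30) = 0.682

0.682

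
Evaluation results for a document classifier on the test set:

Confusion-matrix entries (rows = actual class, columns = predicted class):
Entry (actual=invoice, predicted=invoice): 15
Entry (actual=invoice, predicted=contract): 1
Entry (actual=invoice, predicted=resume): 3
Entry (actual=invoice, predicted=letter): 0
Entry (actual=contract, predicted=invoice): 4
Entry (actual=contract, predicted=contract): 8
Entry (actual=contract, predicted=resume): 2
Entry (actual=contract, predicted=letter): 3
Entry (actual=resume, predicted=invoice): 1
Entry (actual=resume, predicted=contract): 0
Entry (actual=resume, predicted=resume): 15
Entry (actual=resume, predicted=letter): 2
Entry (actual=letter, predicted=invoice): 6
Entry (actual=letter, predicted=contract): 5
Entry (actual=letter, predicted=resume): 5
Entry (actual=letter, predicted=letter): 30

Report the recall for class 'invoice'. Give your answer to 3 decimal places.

Take TP from the diagonal, FP from the rest of the 'invoice' prediction marginal, FN from the rest of the 'invoice' actual marginal.
recall = TP/(TP+FN).
invoice: TP=15, FN=1+3+0=4 → 15/19 = 0.7895

0.789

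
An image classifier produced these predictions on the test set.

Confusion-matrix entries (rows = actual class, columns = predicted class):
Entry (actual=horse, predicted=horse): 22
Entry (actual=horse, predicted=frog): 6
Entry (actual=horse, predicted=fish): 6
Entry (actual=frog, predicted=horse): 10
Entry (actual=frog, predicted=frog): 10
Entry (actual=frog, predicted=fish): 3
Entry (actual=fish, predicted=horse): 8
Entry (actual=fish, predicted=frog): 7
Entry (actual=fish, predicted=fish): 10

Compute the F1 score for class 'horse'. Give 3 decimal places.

0.595

F1 score = 2·TP/(2·TP+FP+FN).
horse: TP=22, FP=10+8=18, FN=6+6=12 → 44/74 = 0.5946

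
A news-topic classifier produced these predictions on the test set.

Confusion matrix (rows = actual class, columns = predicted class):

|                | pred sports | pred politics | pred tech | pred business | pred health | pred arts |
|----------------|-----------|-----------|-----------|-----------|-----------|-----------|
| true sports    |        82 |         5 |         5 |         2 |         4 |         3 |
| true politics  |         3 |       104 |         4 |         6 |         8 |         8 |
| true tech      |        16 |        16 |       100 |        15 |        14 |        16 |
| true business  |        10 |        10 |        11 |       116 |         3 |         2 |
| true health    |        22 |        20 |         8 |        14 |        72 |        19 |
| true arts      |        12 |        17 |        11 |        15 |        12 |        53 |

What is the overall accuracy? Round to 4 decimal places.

0.6289

Accuracy = trace / total = (82+104+100+116+72+53=527) / 838 = 527/838 = 0.6289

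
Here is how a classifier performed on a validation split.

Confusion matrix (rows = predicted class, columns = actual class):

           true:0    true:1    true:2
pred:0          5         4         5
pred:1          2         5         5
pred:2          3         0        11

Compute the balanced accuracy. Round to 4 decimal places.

Balanced accuracy = mean of per-class recall.
  0: recall = 5/10 = 0.50000
  1: recall = 5/9 = 0.55556
  2: recall = 11/21 = 0.52381
Mean = (0.50000 + 0.55556 + 0.52381) / 3 = 0.5265

0.5265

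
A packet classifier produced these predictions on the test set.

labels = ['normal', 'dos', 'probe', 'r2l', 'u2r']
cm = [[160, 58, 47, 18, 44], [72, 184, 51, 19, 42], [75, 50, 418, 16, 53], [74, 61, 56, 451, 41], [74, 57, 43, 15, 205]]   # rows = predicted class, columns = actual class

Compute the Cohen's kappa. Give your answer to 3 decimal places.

0.488

Observed agreement pₒ = trace/N = 1418/2384 = 0.5948
Expected agreement pₑ = Σ (rowᵢ·colᵢ)/N² = (455·327 + 410·368 + 615·612 + 519·683 + 385·394)/2384² = 0.2080
κ = (pₒ − pₑ)/(1 − pₑ) = (0.5948 − 0.2080)/(1 − 0.2080) = 0.488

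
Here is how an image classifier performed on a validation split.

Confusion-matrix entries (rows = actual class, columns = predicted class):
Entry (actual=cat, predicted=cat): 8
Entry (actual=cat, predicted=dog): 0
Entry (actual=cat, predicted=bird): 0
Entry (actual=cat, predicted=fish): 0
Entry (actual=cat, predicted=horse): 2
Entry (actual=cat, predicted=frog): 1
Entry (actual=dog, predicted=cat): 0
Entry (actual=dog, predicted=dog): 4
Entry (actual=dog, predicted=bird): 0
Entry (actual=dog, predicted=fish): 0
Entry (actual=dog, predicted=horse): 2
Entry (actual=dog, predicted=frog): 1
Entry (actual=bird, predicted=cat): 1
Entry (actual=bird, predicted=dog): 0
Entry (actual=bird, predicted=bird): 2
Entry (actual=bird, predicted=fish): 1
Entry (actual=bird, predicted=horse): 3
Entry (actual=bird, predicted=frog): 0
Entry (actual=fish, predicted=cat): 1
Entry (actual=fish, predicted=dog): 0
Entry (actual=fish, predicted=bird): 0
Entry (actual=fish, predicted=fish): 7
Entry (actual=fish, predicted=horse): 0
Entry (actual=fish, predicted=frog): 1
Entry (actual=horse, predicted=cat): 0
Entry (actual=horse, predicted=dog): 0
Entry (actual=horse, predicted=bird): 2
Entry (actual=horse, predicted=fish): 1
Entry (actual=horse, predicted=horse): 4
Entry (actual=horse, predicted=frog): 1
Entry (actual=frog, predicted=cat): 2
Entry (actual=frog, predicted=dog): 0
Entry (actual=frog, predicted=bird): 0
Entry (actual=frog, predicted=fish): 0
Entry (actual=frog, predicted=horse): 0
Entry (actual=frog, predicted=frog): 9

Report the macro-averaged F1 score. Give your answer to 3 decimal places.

Per-class F1 score (2·TP/(2·TP+FP+FN)):
  cat: TP=8, FP=0+1+1+0+2=4, FN=0+0+0+2+1=3 → 16/23 = 0.6957
  dog: TP=4, FP=0+0+0+0+0=0, FN=0+0+0+2+1=3 → 8/11 = 0.7273
  bird: TP=2, FP=0+0+0+2+0=2, FN=1+0+1+3+0=5 → 4/11 = 0.3636
  fish: TP=7, FP=0+0+1+1+0=2, FN=1+0+0+0+1=2 → 14/18 = 0.7778
  horse: TP=4, FP=2+2+3+0+0=7, FN=0+0+2+1+1=4 → 8/19 = 0.4211
  frog: TP=9, FP=1+1+0+1+1=4, FN=2+0+0+0+0=2 → 18/24 = 0.7500
Macro-F1 score = mean = (0.6957 + 0.7273 + 0.3636 + 0.7778 + 0.4211 + 0.7500) / 6 = 0.623

0.623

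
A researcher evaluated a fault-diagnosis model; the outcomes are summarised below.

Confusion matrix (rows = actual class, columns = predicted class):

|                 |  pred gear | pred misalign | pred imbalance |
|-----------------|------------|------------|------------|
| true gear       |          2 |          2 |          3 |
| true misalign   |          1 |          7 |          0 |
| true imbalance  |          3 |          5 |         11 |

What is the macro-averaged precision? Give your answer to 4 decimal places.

0.5397

Per-class precision (TP/(TP+FP)):
  gear: TP=2, FP=1+3=4 → 2/6 = 0.33333
  misalign: TP=7, FP=2+5=7 → 7/14 = 0.50000
  imbalance: TP=11, FP=3+0=3 → 11/14 = 0.78571
Macro-precision = mean = (0.33333 + 0.50000 + 0.78571) / 3 = 0.5397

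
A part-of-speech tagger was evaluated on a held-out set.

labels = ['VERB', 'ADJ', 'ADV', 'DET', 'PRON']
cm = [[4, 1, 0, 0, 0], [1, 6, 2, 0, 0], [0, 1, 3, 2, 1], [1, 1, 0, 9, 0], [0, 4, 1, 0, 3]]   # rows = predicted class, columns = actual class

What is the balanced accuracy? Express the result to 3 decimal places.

Balanced accuracy = mean of per-class recall.
  VERB: recall = 4/6 = 0.6667
  ADJ: recall = 6/13 = 0.4615
  ADV: recall = 3/6 = 0.5000
  DET: recall = 9/11 = 0.8182
  PRON: recall = 3/4 = 0.7500
Mean = (0.6667 + 0.4615 + 0.5000 + 0.8182 + 0.7500) / 5 = 0.639

0.639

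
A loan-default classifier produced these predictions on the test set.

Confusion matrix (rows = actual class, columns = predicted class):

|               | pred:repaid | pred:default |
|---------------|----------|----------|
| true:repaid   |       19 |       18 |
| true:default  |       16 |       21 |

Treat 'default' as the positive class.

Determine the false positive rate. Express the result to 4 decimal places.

FPR = FP/(FP+TN) = 18/(18+19) = 0.4865

0.4865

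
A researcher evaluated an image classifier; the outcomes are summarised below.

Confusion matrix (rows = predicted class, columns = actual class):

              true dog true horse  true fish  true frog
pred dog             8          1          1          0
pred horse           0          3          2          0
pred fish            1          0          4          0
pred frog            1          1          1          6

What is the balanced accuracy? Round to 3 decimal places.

Balanced accuracy = mean of per-class recall.
  dog: recall = 8/10 = 0.8000
  horse: recall = 3/5 = 0.6000
  fish: recall = 4/8 = 0.5000
  frog: recall = 6/6 = 1.0000
Mean = (0.8000 + 0.6000 + 0.5000 + 1.0000) / 4 = 0.725

0.725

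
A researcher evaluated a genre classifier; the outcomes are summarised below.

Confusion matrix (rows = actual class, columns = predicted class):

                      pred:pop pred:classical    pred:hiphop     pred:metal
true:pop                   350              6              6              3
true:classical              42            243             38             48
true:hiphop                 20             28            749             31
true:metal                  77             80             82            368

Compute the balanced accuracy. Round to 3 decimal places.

0.781

Balanced accuracy = mean of per-class recall.
  pop: recall = 350/365 = 0.9589
  classical: recall = 243/371 = 0.6550
  hiphop: recall = 749/828 = 0.9046
  metal: recall = 368/607 = 0.6063
Mean = (0.9589 + 0.6550 + 0.9046 + 0.6063) / 4 = 0.781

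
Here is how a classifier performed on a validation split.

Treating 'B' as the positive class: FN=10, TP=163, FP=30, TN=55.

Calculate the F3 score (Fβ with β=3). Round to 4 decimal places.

Fβ = (1+β²)·TP / ((1+β²)·TP + β²·FN + FP), with β²=9
= 10·163 / (10·163 + 9·10 + 30) = 0.9314

0.9314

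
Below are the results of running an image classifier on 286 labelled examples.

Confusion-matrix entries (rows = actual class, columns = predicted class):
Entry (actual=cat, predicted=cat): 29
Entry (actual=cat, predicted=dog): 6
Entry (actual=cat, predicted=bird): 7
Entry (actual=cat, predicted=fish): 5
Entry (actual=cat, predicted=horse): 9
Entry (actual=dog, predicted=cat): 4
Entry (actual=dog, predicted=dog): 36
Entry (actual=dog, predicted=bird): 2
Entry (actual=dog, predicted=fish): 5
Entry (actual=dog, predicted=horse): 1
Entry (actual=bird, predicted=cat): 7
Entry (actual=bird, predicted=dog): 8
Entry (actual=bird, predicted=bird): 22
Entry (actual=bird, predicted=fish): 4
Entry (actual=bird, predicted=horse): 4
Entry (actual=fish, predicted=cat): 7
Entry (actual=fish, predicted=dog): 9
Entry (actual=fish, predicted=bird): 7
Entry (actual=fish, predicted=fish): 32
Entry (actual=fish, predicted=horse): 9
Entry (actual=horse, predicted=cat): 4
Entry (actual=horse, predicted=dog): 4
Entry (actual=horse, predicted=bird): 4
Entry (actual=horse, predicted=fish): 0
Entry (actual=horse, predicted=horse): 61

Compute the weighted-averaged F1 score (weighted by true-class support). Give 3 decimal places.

Per-class F1 score (2·TP/(2·TP+FP+FN)):
  cat: TP=29, FP=4+7+7+4=22, FN=6+7+5+9=27 → 58/107 = 0.5421
  dog: TP=36, FP=6+8+9+4=27, FN=4+2+5+1=12 → 72/111 = 0.6486
  bird: TP=22, FP=7+2+7+4=20, FN=7+8+4+4=23 → 44/87 = 0.5057
  fish: TP=32, FP=5+5+4+0=14, FN=7+9+7+9=32 → 64/110 = 0.5818
  horse: TP=61, FP=9+1+4+9=23, FN=4+4+4+0=12 → 122/157 = 0.7771
Weighted-F1 score = Σ (supportᵢ/N)·F1 scoreᵢ with N=286: (56/286)·0.5421 + (48/286)·0.6486 + (45/286)·0.5057 + (64/286)·0.5818 + (73/286)·0.7771 = 0.623

0.623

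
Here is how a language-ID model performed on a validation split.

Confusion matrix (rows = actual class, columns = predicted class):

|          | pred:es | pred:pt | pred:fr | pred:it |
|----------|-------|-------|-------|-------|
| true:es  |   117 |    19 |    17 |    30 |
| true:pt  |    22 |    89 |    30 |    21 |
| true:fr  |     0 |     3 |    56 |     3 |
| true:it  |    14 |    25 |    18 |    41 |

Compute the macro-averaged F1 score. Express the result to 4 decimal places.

0.5827

Per-class F1 score (2·TP/(2·TP+FP+FN)):
  es: TP=117, FP=22+0+14=36, FN=19+17+30=66 → 234/336 = 0.69643
  pt: TP=89, FP=19+3+25=47, FN=22+30+21=73 → 178/298 = 0.59732
  fr: TP=56, FP=17+30+18=65, FN=0+3+3=6 → 112/183 = 0.61202
  it: TP=41, FP=30+21+3=54, FN=14+25+18=57 → 82/193 = 0.42487
Macro-F1 score = mean = (0.69643 + 0.59732 + 0.61202 + 0.42487) / 4 = 0.5827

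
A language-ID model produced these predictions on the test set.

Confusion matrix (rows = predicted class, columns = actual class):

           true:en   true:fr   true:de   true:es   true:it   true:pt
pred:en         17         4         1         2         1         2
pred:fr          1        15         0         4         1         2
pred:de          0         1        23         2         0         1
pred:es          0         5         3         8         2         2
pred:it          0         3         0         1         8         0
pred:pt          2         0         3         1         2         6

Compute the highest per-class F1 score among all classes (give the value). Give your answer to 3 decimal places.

Per-class F1 score (2·TP/(2·TP+FP+FN)):
  en: TP=17, FP=4+1+2+1+2=10, FN=1+0+0+0+2=3 → 34/47 = 0.7234
  fr: TP=15, FP=1+0+4+1+2=8, FN=4+1+5+3+0=13 → 30/51 = 0.5882
  de: TP=23, FP=0+1+2+0+1=4, FN=1+0+3+0+3=7 → 46/57 = 0.8070
  es: TP=8, FP=0+5+3+2+2=12, FN=2+4+2+1+1=10 → 16/38 = 0.4211
  it: TP=8, FP=0+3+0+1+0=4, FN=1+1+0+2+2=6 → 16/26 = 0.6154
  pt: TP=6, FP=2+0+3+1+2=8, FN=2+2+1+2+0=7 → 12/27 = 0.4444
Highest is class 'de' with F1 score = 0.807.

0.807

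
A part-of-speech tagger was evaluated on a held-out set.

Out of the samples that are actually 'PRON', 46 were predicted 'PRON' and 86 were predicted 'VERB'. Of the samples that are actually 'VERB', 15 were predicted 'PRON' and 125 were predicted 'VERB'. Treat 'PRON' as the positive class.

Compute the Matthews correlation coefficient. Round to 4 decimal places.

MCC = (TP·TN − FP·FN) / √((TP+FP)(TP+FN)(TN+FP)(TN+FN))
Numerator = 46·125 − 15·86 = 4460
Denominator = √(61·132·140·211) = √237856080 = 15422.5834
MCC = 4460 / 15422.5834 = 0.2892

0.2892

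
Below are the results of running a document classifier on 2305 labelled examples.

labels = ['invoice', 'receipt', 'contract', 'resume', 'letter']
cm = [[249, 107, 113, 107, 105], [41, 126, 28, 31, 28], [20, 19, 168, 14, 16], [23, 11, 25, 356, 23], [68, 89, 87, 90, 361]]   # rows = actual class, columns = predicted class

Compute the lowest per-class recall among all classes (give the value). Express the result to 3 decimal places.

0.366

Per-class recall (TP/(TP+FN)):
  invoice: TP=249, FN=107+113+107+105=432 → 249/681 = 0.3656
  receipt: TP=126, FN=41+28+31+28=128 → 126/254 = 0.4961
  contract: TP=168, FN=20+19+14+16=69 → 168/237 = 0.7089
  resume: TP=356, FN=23+11+25+23=82 → 356/438 = 0.8128
  letter: TP=361, FN=68+89+87+90=334 → 361/695 = 0.5194
Lowest is class 'invoice' with recall = 0.366.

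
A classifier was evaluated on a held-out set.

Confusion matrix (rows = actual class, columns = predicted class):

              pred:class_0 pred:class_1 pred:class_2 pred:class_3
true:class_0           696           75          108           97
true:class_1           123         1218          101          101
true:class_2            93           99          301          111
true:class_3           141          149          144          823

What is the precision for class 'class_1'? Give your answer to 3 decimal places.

0.790

Take TP from the diagonal, FP from the rest of the 'class_1' prediction marginal, FN from the rest of the 'class_1' actual marginal.
precision = TP/(TP+FP).
class_1: TP=1218, FP=75+99+149=323 → 1218/1541 = 0.7904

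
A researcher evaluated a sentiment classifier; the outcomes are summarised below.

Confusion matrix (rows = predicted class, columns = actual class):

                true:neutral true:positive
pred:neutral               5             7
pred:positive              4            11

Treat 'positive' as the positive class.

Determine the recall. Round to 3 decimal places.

Recall = TP/(TP+FN) = 11/(11+7) = 11/18 = 0.611

0.611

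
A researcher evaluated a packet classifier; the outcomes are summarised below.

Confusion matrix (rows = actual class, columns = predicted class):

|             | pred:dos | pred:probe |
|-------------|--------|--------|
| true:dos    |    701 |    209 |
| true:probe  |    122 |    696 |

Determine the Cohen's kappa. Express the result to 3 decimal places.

Observed agreement pₒ = trace/N = 1397/1728 = 0.8084
Expected agreement pₑ = Σ (rowᵢ·colᵢ)/N² = (910·823 + 818·905)/1728² = 0.4987
κ = (pₒ − pₑ)/(1 − pₑ) = (0.8084 − 0.4987)/(1 − 0.4987) = 0.618

0.618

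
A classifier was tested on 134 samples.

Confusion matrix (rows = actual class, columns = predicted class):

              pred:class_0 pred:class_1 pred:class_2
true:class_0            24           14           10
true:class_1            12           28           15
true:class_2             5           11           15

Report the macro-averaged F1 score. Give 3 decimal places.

0.493

Per-class F1 score (2·TP/(2·TP+FP+FN)):
  class_0: TP=24, FP=12+5=17, FN=14+10=24 → 48/89 = 0.5393
  class_1: TP=28, FP=14+11=25, FN=12+15=27 → 56/108 = 0.5185
  class_2: TP=15, FP=10+15=25, FN=5+11=16 → 30/71 = 0.4225
Macro-F1 score = mean = (0.5393 + 0.5185 + 0.4225) / 3 = 0.493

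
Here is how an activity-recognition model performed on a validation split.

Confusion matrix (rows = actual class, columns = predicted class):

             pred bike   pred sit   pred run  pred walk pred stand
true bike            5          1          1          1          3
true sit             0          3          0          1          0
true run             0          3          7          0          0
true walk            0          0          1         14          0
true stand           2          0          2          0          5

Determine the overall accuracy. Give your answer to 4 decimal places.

Accuracy = trace / total = (5+3+7+14+5=34) / 49 = 34/49 = 0.6939

0.6939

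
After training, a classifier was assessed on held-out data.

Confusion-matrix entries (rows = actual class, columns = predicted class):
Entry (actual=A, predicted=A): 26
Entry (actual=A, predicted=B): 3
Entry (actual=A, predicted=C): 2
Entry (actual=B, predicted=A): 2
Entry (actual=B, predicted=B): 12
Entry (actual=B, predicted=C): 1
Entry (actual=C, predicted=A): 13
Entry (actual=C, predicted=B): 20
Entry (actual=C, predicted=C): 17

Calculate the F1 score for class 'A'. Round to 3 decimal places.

0.722

Take TP from the diagonal, FP from the rest of the 'A' prediction marginal, FN from the rest of the 'A' actual marginal.
F1 score = 2·TP/(2·TP+FP+FN).
A: TP=26, FP=2+13=15, FN=3+2=5 → 52/72 = 0.7222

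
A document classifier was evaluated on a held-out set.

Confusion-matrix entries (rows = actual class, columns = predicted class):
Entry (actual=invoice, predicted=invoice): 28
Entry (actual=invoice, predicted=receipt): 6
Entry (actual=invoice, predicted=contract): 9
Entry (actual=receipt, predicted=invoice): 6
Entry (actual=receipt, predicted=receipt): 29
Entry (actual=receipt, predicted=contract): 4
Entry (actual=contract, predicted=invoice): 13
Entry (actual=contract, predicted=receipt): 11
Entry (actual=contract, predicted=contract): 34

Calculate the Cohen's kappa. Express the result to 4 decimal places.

Observed agreement pₒ = trace/N = 91/140 = 0.65000
Expected agreement pₑ = Σ (rowᵢ·colᵢ)/N² = (43·47 + 39·46 + 58·47)/140² = 0.33372
κ = (pₒ − pₑ)/(1 − pₑ) = (0.65000 − 0.33372)/(1 − 0.33372) = 0.4747

0.4747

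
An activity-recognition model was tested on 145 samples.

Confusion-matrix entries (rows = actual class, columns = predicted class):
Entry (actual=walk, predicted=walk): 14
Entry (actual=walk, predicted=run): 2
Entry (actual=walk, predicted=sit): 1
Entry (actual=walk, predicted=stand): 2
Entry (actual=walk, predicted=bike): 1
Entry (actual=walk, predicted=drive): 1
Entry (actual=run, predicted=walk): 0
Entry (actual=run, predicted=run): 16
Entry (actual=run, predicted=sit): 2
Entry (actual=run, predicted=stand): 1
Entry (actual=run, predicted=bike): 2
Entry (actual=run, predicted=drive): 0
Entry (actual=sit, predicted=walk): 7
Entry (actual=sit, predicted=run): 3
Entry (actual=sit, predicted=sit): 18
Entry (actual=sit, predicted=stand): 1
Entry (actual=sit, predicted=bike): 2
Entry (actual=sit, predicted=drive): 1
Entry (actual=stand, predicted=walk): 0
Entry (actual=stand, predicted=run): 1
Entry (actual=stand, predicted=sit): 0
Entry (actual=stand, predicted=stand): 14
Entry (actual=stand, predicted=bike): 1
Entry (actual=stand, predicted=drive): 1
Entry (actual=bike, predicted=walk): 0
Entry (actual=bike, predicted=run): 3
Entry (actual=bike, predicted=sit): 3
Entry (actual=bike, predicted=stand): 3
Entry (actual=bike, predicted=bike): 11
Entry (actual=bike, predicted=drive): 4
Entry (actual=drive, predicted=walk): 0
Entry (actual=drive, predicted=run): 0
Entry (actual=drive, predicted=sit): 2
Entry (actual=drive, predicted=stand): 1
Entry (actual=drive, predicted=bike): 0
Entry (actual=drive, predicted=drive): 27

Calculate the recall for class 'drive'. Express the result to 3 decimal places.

0.900

Take TP from the diagonal, FP from the rest of the 'drive' prediction marginal, FN from the rest of the 'drive' actual marginal.
recall = TP/(TP+FN).
drive: TP=27, FN=0+0+2+1+0=3 → 27/30 = 0.9000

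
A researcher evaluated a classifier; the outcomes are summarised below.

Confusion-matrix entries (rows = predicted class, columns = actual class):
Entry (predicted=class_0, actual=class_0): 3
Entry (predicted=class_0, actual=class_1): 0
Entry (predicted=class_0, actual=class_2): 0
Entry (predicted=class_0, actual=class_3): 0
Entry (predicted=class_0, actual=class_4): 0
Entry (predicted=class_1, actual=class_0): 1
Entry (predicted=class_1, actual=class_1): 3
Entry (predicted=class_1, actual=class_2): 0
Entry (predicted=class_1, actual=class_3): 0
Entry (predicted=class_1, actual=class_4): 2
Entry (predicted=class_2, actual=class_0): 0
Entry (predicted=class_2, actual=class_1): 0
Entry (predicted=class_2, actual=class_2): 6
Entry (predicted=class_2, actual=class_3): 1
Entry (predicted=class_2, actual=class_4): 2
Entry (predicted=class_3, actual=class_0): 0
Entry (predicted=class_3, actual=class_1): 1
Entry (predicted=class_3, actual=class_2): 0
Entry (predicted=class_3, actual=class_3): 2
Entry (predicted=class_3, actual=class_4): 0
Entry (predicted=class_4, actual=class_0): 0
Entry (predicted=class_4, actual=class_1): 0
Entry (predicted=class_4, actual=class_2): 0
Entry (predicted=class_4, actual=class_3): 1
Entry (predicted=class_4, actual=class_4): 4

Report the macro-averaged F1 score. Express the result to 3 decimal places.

0.689

Per-class F1 score (2·TP/(2·TP+FP+FN)):
  class_0: TP=3, FP=0+0+0+0=0, FN=1+0+0+0=1 → 6/7 = 0.8571
  class_1: TP=3, FP=1+0+0+2=3, FN=0+0+1+0=1 → 6/10 = 0.6000
  class_2: TP=6, FP=0+0+1+2=3, FN=0+0+0+0=0 → 12/15 = 0.8000
  class_3: TP=2, FP=0+1+0+0=1, FN=0+0+1+1=2 → 4/7 = 0.5714
  class_4: TP=4, FP=0+0+0+1=1, FN=0+2+2+0=4 → 8/13 = 0.6154
Macro-F1 score = mean = (0.8571 + 0.6000 + 0.8000 + 0.5714 + 0.6154) / 5 = 0.689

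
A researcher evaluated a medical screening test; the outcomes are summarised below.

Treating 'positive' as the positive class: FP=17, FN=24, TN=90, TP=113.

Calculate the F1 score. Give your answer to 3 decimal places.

0.846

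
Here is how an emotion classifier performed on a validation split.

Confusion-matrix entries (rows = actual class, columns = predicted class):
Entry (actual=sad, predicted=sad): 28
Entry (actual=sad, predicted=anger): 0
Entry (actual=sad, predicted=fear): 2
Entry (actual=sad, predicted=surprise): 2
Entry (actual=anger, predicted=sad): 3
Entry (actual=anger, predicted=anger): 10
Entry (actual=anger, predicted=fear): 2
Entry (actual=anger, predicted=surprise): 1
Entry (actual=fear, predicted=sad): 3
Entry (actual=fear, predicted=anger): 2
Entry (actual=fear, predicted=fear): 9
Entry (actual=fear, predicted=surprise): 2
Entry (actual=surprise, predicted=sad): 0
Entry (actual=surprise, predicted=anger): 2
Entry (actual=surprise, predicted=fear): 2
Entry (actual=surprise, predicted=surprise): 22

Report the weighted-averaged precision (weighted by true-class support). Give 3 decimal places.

Per-class precision (TP/(TP+FP)):
  sad: TP=28, FP=3+3+0=6 → 28/34 = 0.8235
  anger: TP=10, FP=0+2+2=4 → 10/14 = 0.7143
  fear: TP=9, FP=2+2+2=6 → 9/15 = 0.6000
  surprise: TP=22, FP=2+1+2=5 → 22/27 = 0.8148
Weighted-precision = Σ (supportᵢ/N)·precisionᵢ with N=90: (32/90)·0.8235 + (16/90)·0.7143 + (16/90)·0.6000 + (26/90)·0.8148 = 0.762

0.762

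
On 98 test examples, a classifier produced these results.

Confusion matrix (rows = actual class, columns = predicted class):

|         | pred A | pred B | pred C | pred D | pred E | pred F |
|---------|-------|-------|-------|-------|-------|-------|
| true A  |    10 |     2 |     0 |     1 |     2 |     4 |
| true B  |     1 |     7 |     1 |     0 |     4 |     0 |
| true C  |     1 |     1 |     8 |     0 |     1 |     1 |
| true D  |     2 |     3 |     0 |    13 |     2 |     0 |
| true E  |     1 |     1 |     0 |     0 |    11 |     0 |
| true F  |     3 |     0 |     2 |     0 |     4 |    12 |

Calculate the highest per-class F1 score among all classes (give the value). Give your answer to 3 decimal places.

0.765

Per-class F1 score (2·TP/(2·TP+FP+FN)):
  A: TP=10, FP=1+1+2+1+3=8, FN=2+0+1+2+4=9 → 20/37 = 0.5405
  B: TP=7, FP=2+1+3+1+0=7, FN=1+1+0+4+0=6 → 14/27 = 0.5185
  C: TP=8, FP=0+1+0+0+2=3, FN=1+1+0+1+1=4 → 16/23 = 0.6957
  D: TP=13, FP=1+0+0+0+0=1, FN=2+3+0+2+0=7 → 26/34 = 0.7647
  E: TP=11, FP=2+4+1+2+4=13, FN=1+1+0+0+0=2 → 22/37 = 0.5946
  F: TP=12, FP=4+0+1+0+0=5, FN=3+0+2+0+4=9 → 24/38 = 0.6316
Highest is class 'D' with F1 score = 0.765.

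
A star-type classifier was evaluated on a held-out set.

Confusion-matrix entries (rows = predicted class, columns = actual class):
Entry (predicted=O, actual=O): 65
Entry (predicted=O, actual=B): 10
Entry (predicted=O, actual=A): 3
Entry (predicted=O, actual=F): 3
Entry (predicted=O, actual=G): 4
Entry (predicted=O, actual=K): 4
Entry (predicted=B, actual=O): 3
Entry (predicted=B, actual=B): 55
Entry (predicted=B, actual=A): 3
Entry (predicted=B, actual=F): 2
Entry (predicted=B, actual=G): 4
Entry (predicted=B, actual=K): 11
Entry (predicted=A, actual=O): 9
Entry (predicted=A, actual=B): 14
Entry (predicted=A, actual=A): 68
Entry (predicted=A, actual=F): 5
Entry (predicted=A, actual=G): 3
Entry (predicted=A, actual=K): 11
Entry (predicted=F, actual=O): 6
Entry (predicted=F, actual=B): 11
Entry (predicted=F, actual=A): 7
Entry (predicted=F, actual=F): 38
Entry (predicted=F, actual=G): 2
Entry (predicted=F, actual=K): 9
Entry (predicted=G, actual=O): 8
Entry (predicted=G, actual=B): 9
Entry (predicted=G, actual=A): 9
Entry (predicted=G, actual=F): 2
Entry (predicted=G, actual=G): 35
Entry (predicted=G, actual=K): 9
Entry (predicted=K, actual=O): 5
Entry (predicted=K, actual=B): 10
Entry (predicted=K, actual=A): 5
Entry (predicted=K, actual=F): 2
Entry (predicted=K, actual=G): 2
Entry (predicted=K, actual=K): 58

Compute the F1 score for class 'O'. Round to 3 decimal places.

0.703

One-vs-rest for 'O': TP = diagonal; FP = other classes predicted 'O'; FN = 'O' predicted as other.
F1 score = 2·TP/(2·TP+FP+FN).
O: TP=65, FP=10+3+3+4+4=24, FN=3+9+6+8+5=31 → 130/185 = 0.7027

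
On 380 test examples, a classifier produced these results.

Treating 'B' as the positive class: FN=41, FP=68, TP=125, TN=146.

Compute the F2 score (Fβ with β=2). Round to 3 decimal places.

0.729

Fβ = (1+β²)·TP / ((1+β²)·TP + β²·FN + FP), with β²=4
= 5·125 / (5·125 + 4·41 + 68) = 0.729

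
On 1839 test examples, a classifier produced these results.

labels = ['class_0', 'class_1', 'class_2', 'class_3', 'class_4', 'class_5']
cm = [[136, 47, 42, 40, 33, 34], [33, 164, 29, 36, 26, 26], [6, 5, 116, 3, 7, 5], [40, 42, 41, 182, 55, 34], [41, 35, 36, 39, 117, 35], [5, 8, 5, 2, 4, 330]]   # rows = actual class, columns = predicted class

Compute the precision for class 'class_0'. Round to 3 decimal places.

Treat 'class_0' as positive and all other classes as negative.
precision = TP/(TP+FP).
class_0: TP=136, FP=33+6+40+41+5=125 → 136/261 = 0.5211

0.521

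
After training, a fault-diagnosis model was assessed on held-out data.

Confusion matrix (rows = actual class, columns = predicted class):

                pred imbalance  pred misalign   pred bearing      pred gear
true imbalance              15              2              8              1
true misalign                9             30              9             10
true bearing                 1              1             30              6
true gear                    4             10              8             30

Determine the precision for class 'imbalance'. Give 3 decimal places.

Treat 'imbalance' as positive and all other classes as negative.
precision = TP/(TP+FP).
imbalance: TP=15, FP=9+1+4=14 → 15/29 = 0.5172

0.517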